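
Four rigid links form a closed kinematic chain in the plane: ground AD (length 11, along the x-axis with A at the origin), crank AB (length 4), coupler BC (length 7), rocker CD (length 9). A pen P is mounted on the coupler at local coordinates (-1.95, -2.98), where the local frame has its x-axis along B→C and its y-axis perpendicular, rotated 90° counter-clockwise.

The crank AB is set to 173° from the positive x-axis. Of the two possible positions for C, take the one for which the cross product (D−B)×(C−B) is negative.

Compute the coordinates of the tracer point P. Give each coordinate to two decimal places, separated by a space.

A=(0,0), D=(11.00,0)
B = A + 4.00·(cos173°, sin173°) = (-3.9702, 0.4875)
|BD| = 14.9781
circle(B,7.00) ∩ circle(D,9.00): a=6.4208, h=2.7880
  candidates: C₊=(2.5380,3.0650) cross=41.759; C₋=(2.3565,-2.5080) cross=-41.759
  mode - wants cross < 0 → take C=(2.3565,-2.5080) (cross=-41.759)
ex = (C−B)/|BC| = (0.9038,-0.4279); ey = (0.4279,0.9038)
P = B + -1.95·ex + -2.98·ey = (-7.0078,-1.3714)

-7.01 -1.37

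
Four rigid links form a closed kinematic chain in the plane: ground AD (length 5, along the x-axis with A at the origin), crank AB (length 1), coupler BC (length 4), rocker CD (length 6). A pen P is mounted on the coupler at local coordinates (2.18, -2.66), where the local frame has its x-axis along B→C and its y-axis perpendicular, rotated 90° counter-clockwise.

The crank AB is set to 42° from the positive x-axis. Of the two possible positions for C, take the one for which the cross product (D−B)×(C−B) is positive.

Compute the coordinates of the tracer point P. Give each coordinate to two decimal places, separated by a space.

A=(0,0), D=(5.00,0)
B = A + 1.00·(cos42°, sin42°) = (0.7431, 0.6691)
|BD| = 4.3091
circle(B,4.00) ∩ circle(D,6.00): a=-0.1661, h=3.9966
  candidates: C₊=(1.1997,4.6430) cross=17.222; C₋=(-0.0415,-3.2532) cross=-17.222
  mode + wants cross > 0 → take C=(1.1997,4.6430) (cross=17.222)
ex = (C−B)/|BC| = (0.1141,0.9935); ey = (-0.9935,0.1141)
P = B + 2.18·ex + -2.66·ey = (3.6346,2.5313)

3.63 2.53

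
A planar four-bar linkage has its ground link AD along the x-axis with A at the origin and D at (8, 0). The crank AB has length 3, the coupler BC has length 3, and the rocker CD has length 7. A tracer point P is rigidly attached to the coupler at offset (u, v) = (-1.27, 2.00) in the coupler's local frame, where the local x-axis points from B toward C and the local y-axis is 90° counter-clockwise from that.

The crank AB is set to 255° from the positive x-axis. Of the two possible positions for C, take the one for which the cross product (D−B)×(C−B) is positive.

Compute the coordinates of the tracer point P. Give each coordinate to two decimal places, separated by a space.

-3.14 -2.72

A=(0,0), D=(8.00,0)
B = A + 3.00·(cos255°, sin255°) = (-0.7765, -2.8978)
|BD| = 9.2425
circle(B,3.00) ∩ circle(D,7.00): a=2.4573, h=1.7209
  candidates: C₊=(1.0174,-0.4932) cross=15.906; C₋=(2.0965,-3.7615) cross=-15.906
  mode + wants cross > 0 → take C=(1.0174,-0.4932) (cross=15.906)
ex = (C−B)/|BC| = (0.5980,0.8015); ey = (-0.8015,0.5980)
P = B + -1.27·ex + 2.00·ey = (-3.1389,-2.7198)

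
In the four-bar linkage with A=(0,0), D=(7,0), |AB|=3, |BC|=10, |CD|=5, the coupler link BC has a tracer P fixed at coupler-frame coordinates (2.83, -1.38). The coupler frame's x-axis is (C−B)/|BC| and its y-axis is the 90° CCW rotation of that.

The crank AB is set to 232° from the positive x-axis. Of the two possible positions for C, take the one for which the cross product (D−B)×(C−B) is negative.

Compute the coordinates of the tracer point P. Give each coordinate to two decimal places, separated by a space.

A=(0,0), D=(7.00,0)
B = A + 3.00·(cos232°, sin232°) = (-1.8470, -2.3640)
|BD| = 9.1574
circle(B,10.00) ∩ circle(D,5.00): a=8.6737, h=4.9766
  candidates: C₊=(5.2480,4.6830) cross=45.572; C₋=(7.8175,-4.9327) cross=-45.572
  mode - wants cross < 0 → take C=(7.8175,-4.9327) (cross=-45.572)
ex = (C−B)/|BC| = (0.9664,-0.2569); ey = (0.2569,0.9664)
P = B + 2.83·ex + -1.38·ey = (0.5336,-4.4247)

0.53 -4.42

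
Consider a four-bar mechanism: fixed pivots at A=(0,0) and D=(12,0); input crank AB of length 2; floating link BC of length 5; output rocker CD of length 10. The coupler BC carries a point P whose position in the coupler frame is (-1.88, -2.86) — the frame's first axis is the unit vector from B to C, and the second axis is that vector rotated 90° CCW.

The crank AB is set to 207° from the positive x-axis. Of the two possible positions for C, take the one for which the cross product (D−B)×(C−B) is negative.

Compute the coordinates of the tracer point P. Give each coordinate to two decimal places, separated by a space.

A=(0,0), D=(12.00,0)
B = A + 2.00·(cos207°, sin207°) = (-1.7820, -0.9080)
|BD| = 13.8119
circle(B,5.00) ∩ circle(D,10.00): a=4.1909, h=2.7270
  candidates: C₊=(2.2205,2.0886) cross=37.665; C₋=(2.5791,-3.3536) cross=-37.665
  mode - wants cross < 0 → take C=(2.5791,-3.3536) (cross=-37.665)
ex = (C−B)/|BC| = (0.8722,-0.4891); ey = (0.4891,0.8722)
P = B + -1.88·ex + -2.86·ey = (-4.8207,-2.4830)

-4.82 -2.48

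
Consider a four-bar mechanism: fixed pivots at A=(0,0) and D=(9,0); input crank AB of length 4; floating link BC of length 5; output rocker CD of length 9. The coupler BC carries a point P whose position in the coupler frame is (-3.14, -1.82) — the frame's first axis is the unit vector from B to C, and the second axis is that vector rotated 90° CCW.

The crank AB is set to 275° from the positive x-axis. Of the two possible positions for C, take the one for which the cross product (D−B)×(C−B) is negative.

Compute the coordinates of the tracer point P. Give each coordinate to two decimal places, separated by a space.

-3.18 -3.12

A=(0,0), D=(9.00,0)
B = A + 4.00·(cos275°, sin275°) = (0.3486, -3.9848)
|BD| = 9.5250
circle(B,5.00) ∩ circle(D,9.00): a=1.8228, h=4.6559
  candidates: C₊=(0.0565,1.0067) cross=44.347; C₋=(3.9521,-7.4511) cross=-44.347
  mode - wants cross < 0 → take C=(3.9521,-7.4511) (cross=-44.347)
ex = (C−B)/|BC| = (0.7207,-0.6933); ey = (0.6933,0.7207)
P = B + -3.14·ex + -1.82·ey = (-3.1761,-3.1196)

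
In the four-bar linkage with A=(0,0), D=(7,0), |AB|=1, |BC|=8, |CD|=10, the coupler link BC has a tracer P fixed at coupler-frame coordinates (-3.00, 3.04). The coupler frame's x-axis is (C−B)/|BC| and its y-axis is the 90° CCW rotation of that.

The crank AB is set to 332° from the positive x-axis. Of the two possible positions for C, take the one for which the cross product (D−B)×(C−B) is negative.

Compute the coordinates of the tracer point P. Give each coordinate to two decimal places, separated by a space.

A=(0,0), D=(7.00,0)
B = A + 1.00·(cos332°, sin332°) = (0.8829, -0.4695)
|BD| = 6.1350
circle(B,8.00) ∩ circle(D,10.00): a=0.1336, h=7.9989
  candidates: C₊=(0.4040,7.5162) cross=49.073; C₋=(1.6282,-8.4347) cross=-49.073
  mode - wants cross < 0 → take C=(1.6282,-8.4347) (cross=-49.073)
ex = (C−B)/|BC| = (0.0932,-0.9957); ey = (0.9957,0.0932)
P = B + -3.00·ex + 3.04·ey = (3.6303,2.8007)

3.63 2.80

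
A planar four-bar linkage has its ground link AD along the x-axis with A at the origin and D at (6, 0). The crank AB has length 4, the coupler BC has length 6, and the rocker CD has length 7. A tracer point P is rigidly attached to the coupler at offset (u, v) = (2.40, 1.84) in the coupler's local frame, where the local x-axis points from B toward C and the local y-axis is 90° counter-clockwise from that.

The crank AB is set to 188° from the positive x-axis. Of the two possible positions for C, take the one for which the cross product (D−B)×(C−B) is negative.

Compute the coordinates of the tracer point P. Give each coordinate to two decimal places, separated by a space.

A=(0,0), D=(6.00,0)
B = A + 4.00·(cos188°, sin188°) = (-3.9611, -0.5567)
|BD| = 9.9766
circle(B,6.00) ∩ circle(D,7.00): a=4.3368, h=4.1464
  candidates: C₊=(0.1376,3.8252) cross=41.367; C₋=(0.6003,-4.4546) cross=-41.367
  mode - wants cross < 0 → take C=(0.6003,-4.4546) (cross=-41.367)
ex = (C−B)/|BC| = (0.7602,-0.6497); ey = (0.6497,0.7602)
P = B + 2.40·ex + 1.84·ey = (-0.9412,-0.7170)

-0.94 -0.72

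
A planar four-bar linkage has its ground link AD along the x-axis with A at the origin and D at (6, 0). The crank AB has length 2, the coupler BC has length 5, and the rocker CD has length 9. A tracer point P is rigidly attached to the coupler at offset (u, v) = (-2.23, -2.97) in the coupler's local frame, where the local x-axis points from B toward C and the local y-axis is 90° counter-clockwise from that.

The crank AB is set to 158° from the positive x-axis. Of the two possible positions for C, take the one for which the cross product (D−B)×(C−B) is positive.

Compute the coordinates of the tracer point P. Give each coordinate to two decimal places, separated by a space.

A=(0,0), D=(6.00,0)
B = A + 2.00·(cos158°, sin158°) = (-1.8544, 0.7492)
|BD| = 7.8900
circle(B,5.00) ∩ circle(D,9.00): a=0.3962, h=4.9843
  candidates: C₊=(-0.9866,5.6733) cross=39.326; C₋=(-1.9332,-4.2502) cross=-39.326
  mode + wants cross > 0 → take C=(-0.9866,5.6733) (cross=39.326)
ex = (C−B)/|BC| = (0.1735,0.9848); ey = (-0.9848,0.1735)
P = B + -2.23·ex + -2.97·ey = (0.6836,-1.9624)

0.68 -1.96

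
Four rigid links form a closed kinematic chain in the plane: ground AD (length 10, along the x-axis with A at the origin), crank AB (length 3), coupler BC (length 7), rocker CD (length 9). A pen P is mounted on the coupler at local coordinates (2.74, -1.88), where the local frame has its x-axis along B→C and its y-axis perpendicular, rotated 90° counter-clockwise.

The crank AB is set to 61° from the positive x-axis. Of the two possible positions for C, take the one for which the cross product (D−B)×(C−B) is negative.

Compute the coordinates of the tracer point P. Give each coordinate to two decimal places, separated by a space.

-0.16 -0.28

A=(0,0), D=(10.00,0)
B = A + 3.00·(cos61°, sin61°) = (1.4544, 2.6239)
|BD| = 8.9393
circle(B,7.00) ∩ circle(D,9.00): a=2.6798, h=6.4667
  candidates: C₊=(5.9143,8.0192) cross=57.808; C₋=(2.1181,-4.3446) cross=-57.808
  mode - wants cross < 0 → take C=(2.1181,-4.3446) (cross=-57.808)
ex = (C−B)/|BC| = (0.0948,-0.9955); ey = (0.9955,0.0948)
P = B + 2.74·ex + -1.88·ey = (-0.1573,-0.2820)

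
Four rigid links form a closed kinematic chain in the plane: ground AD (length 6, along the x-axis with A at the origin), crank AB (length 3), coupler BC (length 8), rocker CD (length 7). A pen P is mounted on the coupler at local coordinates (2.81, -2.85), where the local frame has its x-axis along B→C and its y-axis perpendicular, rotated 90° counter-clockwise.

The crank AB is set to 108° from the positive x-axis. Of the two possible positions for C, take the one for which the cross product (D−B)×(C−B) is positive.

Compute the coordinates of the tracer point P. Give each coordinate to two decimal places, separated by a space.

A=(0,0), D=(6.00,0)
B = A + 3.00·(cos108°, sin108°) = (-0.9271, 2.8532)
|BD| = 7.4916
circle(B,8.00) ∩ circle(D,7.00): a=4.7469, h=6.4395
  candidates: C₊=(5.9146,6.9995) cross=48.242; C₋=(1.0097,-4.9089) cross=-48.242
  mode + wants cross > 0 → take C=(5.9146,6.9995) (cross=48.242)
ex = (C−B)/|BC| = (0.8552,0.5183); ey = (-0.5183,0.8552)
P = B + 2.81·ex + -2.85·ey = (2.9532,1.8722)

2.95 1.87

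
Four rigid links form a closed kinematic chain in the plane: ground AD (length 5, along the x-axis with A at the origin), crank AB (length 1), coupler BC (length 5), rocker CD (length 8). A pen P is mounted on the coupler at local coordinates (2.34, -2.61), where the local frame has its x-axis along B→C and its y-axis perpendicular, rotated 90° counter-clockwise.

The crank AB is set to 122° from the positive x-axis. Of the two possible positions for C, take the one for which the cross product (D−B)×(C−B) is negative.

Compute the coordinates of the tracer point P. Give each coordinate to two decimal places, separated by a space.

-3.70 -0.65

A=(0,0), D=(5.00,0)
B = A + 1.00·(cos122°, sin122°) = (-0.5299, 0.8480)
|BD| = 5.5946
circle(B,5.00) ∩ circle(D,8.00): a=-0.6882, h=4.9524
  candidates: C₊=(-0.4595,5.8476) cross=27.707; C₋=(-1.9609,-3.9428) cross=-27.707
  mode - wants cross < 0 → take C=(-1.9609,-3.9428) (cross=-27.707)
ex = (C−B)/|BC| = (-0.2862,-0.9582); ey = (0.9582,-0.2862)
P = B + 2.34·ex + -2.61·ey = (-3.7004,-0.6471)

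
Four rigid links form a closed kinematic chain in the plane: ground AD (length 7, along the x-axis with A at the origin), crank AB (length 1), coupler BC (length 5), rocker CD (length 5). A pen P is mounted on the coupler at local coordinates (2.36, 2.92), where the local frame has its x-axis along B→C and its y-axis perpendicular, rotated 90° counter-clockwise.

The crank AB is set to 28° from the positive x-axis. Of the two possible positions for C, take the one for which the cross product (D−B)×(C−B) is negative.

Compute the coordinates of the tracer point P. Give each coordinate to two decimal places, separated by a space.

4.62 0.11

A=(0,0), D=(7.00,0)
B = A + 1.00·(cos28°, sin28°) = (0.8829, 0.4695)
|BD| = 6.1350
circle(B,5.00) ∩ circle(D,5.00): a=3.0675, h=3.9485
  candidates: C₊=(4.2436,4.1716) cross=24.224; C₋=(3.6393,-3.7021) cross=-24.224
  mode - wants cross < 0 → take C=(3.6393,-3.7021) (cross=-24.224)
ex = (C−B)/|BC| = (0.5513,-0.8343); ey = (0.8343,0.5513)
P = B + 2.36·ex + 2.92·ey = (4.6202,0.1102)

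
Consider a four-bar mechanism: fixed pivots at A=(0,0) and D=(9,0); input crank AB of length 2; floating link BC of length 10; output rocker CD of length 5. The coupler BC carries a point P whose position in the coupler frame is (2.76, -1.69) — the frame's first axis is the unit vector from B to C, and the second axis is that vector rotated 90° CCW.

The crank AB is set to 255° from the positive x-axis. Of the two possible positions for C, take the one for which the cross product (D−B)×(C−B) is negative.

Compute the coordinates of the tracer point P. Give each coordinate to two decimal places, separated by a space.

A=(0,0), D=(9.00,0)
B = A + 2.00·(cos255°, sin255°) = (-0.5176, -1.9319)
|BD| = 9.7117
circle(B,10.00) ∩ circle(D,5.00): a=8.7172, h=4.9001
  candidates: C₊=(7.0506,4.6043) cross=47.588; C₋=(9.0001,-5.0000) cross=-47.588
  mode - wants cross < 0 → take C=(9.0001,-5.0000) (cross=-47.588)
ex = (C−B)/|BC| = (0.9518,-0.3068); ey = (0.3068,0.9518)
P = B + 2.76·ex + -1.69·ey = (1.5907,-4.3872)

1.59 -4.39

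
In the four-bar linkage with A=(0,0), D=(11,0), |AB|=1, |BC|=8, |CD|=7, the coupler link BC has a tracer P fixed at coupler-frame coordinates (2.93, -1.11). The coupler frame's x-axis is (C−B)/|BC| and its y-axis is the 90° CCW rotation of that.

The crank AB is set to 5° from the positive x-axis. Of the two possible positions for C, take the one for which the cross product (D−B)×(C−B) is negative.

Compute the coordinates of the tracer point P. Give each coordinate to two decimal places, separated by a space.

2.31 -2.76

A=(0,0), D=(11.00,0)
B = A + 1.00·(cos5°, sin5°) = (0.9962, 0.0872)
|BD| = 10.0042
circle(B,8.00) ∩ circle(D,7.00): a=5.7518, h=5.5603
  candidates: C₊=(6.7962,5.5971) cross=55.626; C₋=(6.6993,-5.5231) cross=-55.626
  mode - wants cross < 0 → take C=(6.6993,-5.5231) (cross=-55.626)
ex = (C−B)/|BC| = (0.7129,-0.7013); ey = (0.7013,0.7129)
P = B + 2.93·ex + -1.11·ey = (2.3065,-2.7589)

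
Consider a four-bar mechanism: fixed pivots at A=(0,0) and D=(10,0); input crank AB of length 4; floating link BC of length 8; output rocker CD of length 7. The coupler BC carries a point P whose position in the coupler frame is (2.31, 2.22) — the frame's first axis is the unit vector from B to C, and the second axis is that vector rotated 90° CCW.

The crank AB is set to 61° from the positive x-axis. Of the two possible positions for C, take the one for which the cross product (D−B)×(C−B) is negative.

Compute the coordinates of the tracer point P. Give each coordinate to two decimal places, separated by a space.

A=(0,0), D=(10.00,0)
B = A + 4.00·(cos61°, sin61°) = (1.9392, 3.4985)
|BD| = 8.7872
circle(B,8.00) ∩ circle(D,7.00): a=5.2471, h=6.0388
  candidates: C₊=(9.1568,6.9490) cross=53.065; C₋=(4.3483,-4.1302) cross=-53.065
  mode - wants cross < 0 → take C=(4.3483,-4.1302) (cross=-53.065)
ex = (C−B)/|BC| = (0.3011,-0.9536); ey = (0.9536,0.3011)
P = B + 2.31·ex + 2.22·ey = (4.7518,1.9642)

4.75 1.96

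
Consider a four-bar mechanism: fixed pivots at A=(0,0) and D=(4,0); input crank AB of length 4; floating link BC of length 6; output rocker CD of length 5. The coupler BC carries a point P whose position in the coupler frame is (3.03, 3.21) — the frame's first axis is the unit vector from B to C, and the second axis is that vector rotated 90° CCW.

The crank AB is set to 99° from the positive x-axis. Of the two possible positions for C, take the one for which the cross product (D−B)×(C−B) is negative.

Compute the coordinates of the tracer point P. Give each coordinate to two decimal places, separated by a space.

A=(0,0), D=(4.00,0)
B = A + 4.00·(cos99°, sin99°) = (-0.6257, 3.9508)
|BD| = 6.0832
circle(B,6.00) ∩ circle(D,5.00): a=3.9457, h=4.5201
  candidates: C₊=(5.3102,4.8253) cross=27.497; C₋=(-0.5609,-2.0489) cross=-27.497
  mode - wants cross < 0 → take C=(-0.5609,-2.0489) (cross=-27.497)
ex = (C−B)/|BC| = (0.0108,-0.9999); ey = (0.9999,0.0108)
P = B + 3.03·ex + 3.21·ey = (2.6168,0.9556)

2.62 0.96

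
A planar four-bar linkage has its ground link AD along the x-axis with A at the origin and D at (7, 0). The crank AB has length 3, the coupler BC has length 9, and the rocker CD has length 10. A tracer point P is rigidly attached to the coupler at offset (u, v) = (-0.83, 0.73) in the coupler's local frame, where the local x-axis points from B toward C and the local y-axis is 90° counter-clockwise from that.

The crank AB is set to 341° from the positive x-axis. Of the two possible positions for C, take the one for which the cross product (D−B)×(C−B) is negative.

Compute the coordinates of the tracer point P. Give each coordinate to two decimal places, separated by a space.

3.37 -0.01

A=(0,0), D=(7.00,0)
B = A + 3.00·(cos341°, sin341°) = (2.8366, -0.9767)
|BD| = 4.2765
circle(B,9.00) ∩ circle(D,10.00): a=-0.0832, h=8.9996
  candidates: C₊=(0.7001,7.7660) cross=38.487; C₋=(4.8110,-9.7575) cross=-38.487
  mode - wants cross < 0 → take C=(4.8110,-9.7575) (cross=-38.487)
ex = (C−B)/|BC| = (0.2194,-0.9756); ey = (0.9756,0.2194)
P = B + -0.83·ex + 0.73·ey = (3.3667,-0.0068)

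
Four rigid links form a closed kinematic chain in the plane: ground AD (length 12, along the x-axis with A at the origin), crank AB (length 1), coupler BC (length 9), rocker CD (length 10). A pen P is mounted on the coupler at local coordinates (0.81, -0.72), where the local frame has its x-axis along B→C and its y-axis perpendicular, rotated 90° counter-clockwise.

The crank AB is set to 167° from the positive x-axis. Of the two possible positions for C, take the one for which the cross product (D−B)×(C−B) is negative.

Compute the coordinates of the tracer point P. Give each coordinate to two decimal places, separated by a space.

A=(0,0), D=(12.00,0)
B = A + 1.00·(cos167°, sin167°) = (-0.9744, 0.2250)
|BD| = 12.9763
circle(B,9.00) ∩ circle(D,10.00): a=5.7561, h=6.9187
  candidates: C₊=(4.9008,7.0428) cross=89.779; C₋=(4.6609,-6.7924) cross=-89.779
  mode - wants cross < 0 → take C=(4.6609,-6.7924) (cross=-89.779)
ex = (C−B)/|BC| = (0.6261,-0.7797); ey = (0.7797,0.6261)
P = B + 0.81·ex + -0.72·ey = (-1.0286,-0.8574)

-1.03 -0.86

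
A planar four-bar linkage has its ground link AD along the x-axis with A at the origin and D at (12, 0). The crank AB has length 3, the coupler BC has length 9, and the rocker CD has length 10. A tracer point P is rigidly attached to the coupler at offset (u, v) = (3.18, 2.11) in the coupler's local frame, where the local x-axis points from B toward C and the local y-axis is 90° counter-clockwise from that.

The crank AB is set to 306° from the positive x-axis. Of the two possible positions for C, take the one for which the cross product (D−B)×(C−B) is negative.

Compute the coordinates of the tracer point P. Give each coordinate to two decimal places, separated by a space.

5.46 -3.36

A=(0,0), D=(12.00,0)
B = A + 3.00·(cos306°, sin306°) = (1.7634, -2.4271)
|BD| = 10.5204
circle(B,9.00) ∩ circle(D,10.00): a=4.3572, h=7.8749
  candidates: C₊=(4.1863,6.2407) cross=82.848; C₋=(7.8198,-9.0844) cross=-82.848
  mode - wants cross < 0 → take C=(7.8198,-9.0844) (cross=-82.848)
ex = (C−B)/|BC| = (0.6729,-0.7397); ey = (0.7397,0.6729)
P = B + 3.18·ex + 2.11·ey = (5.4641,-3.3594)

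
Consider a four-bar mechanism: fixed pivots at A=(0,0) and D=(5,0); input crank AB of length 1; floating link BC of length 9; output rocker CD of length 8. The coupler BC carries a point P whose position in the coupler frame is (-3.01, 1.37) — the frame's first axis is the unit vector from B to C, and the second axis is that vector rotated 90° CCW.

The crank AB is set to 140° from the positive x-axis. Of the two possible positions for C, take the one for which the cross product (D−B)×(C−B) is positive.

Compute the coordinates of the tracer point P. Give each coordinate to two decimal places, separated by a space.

-3.63 -1.02

A=(0,0), D=(5.00,0)
B = A + 1.00·(cos140°, sin140°) = (-0.7660, 0.6428)
|BD| = 5.8018
circle(B,9.00) ∩ circle(D,8.00): a=4.3660, h=7.8701
  candidates: C₊=(4.4450,7.9807) cross=45.660; C₋=(2.7011,-7.6626) cross=-45.660
  mode + wants cross > 0 → take C=(4.4450,7.9807) (cross=45.660)
ex = (C−B)/|BC| = (0.5790,0.8153); ey = (-0.8153,0.5790)
P = B + -3.01·ex + 1.37·ey = (-3.6258,-1.0181)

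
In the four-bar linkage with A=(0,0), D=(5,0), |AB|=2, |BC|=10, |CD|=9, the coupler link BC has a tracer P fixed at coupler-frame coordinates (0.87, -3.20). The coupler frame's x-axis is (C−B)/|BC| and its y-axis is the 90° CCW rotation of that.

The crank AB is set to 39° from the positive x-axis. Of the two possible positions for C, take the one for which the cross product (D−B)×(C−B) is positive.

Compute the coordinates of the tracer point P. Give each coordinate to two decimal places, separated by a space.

4.39 -0.45

A=(0,0), D=(5.00,0)
B = A + 2.00·(cos39°, sin39°) = (1.5543, 1.2586)
|BD| = 3.6684
circle(B,10.00) ∩ circle(D,9.00): a=4.4239, h=8.9682
  candidates: C₊=(8.7867,8.1646) cross=32.899; C₋=(2.6326,-8.6831) cross=-32.899
  mode + wants cross > 0 → take C=(8.7867,8.1646) (cross=32.899)
ex = (C−B)/|BC| = (0.7232,0.6906); ey = (-0.6906,0.7232)
P = B + 0.87·ex + -3.20·ey = (4.3934,-0.4549)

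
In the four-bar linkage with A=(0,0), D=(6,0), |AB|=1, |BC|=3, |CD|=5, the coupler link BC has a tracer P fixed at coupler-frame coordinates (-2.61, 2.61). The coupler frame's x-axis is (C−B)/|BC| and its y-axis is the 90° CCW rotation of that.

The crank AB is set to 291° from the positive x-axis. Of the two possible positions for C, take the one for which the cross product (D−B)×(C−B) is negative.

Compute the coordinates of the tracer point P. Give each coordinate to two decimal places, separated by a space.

A=(0,0), D=(6.00,0)
B = A + 1.00·(cos291°, sin291°) = (0.3584, -0.9336)
|BD| = 5.7184
circle(B,3.00) ∩ circle(D,5.00): a=1.4602, h=2.6207
  candidates: C₊=(1.3711,1.8903) cross=14.986; C₋=(2.2268,-3.2807) cross=-14.986
  mode - wants cross < 0 → take C=(2.2268,-3.2807) (cross=-14.986)
ex = (C−B)/|BC| = (0.6228,-0.7824); ey = (0.7824,0.6228)
P = B + -2.61·ex + 2.61·ey = (0.7748,2.7339)

0.77 2.73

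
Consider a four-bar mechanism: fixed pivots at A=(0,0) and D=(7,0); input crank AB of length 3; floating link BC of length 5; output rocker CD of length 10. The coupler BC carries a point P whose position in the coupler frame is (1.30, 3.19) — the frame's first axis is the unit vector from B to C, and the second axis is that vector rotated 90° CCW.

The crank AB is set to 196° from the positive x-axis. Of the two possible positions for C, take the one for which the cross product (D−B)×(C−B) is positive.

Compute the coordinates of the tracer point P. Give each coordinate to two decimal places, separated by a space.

A=(0,0), D=(7.00,0)
B = A + 3.00·(cos196°, sin196°) = (-2.8838, -0.8269)
|BD| = 9.9183
circle(B,5.00) ∩ circle(D,10.00): a=1.1783, h=4.8592
  candidates: C₊=(-2.1147,4.1136) cross=48.195; C₋=(-1.3045,-5.5709) cross=-48.195
  mode + wants cross > 0 → take C=(-2.1147,4.1136) (cross=48.195)
ex = (C−B)/|BC| = (0.1538,0.9881); ey = (-0.9881,0.1538)
P = B + 1.30·ex + 3.19·ey = (-5.8359,0.9483)

-5.84 0.95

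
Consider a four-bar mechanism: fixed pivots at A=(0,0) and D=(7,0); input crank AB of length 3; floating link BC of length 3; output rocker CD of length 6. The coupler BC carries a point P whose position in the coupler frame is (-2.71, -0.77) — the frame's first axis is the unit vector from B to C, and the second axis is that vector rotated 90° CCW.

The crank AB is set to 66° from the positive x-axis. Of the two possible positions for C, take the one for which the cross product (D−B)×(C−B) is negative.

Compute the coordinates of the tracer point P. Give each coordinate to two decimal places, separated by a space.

0.65 5.50

A=(0,0), D=(7.00,0)
B = A + 3.00·(cos66°, sin66°) = (1.2202, 2.7406)
|BD| = 6.3966
circle(B,3.00) ∩ circle(D,6.00): a=1.0878, h=2.7958
  candidates: C₊=(3.4010,4.8008) cross=17.884; C₋=(1.0053,-0.2517) cross=-17.884
  mode - wants cross < 0 → take C=(1.0053,-0.2517) (cross=-17.884)
ex = (C−B)/|BC| = (-0.0716,-0.9974); ey = (0.9974,-0.0716)
P = B + -2.71·ex + -0.77·ey = (0.6463,5.4988)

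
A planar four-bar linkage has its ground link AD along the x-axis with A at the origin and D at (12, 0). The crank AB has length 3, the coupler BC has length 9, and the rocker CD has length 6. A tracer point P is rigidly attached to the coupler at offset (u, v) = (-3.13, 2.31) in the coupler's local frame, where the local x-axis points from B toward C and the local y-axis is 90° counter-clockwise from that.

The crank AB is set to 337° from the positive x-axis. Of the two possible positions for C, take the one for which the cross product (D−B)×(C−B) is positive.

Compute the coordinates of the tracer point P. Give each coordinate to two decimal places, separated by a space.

-1.08 -1.78

A=(0,0), D=(12.00,0)
B = A + 3.00·(cos337°, sin337°) = (2.7615, -1.1722)
|BD| = 9.3126
circle(B,9.00) ∩ circle(D,6.00): a=7.0724, h=5.5661
  candidates: C₊=(9.0770,5.2399) cross=51.835; C₋=(10.4783,-5.8038) cross=-51.835
  mode + wants cross > 0 → take C=(9.0770,5.2399) (cross=51.835)
ex = (C−B)/|BC| = (0.7017,0.7125); ey = (-0.7125,0.7017)
P = B + -3.13·ex + 2.31·ey = (-1.0806,-1.7812)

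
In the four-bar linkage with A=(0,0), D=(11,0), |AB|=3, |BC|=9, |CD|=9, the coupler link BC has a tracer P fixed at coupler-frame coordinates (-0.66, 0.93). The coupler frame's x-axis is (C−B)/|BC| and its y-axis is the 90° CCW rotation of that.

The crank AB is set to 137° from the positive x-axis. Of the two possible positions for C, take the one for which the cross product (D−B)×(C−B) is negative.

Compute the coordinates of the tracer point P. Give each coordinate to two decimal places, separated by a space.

-1.89 3.14

A=(0,0), D=(11.00,0)
B = A + 3.00·(cos137°, sin137°) = (-2.1941, 2.0460)
|BD| = 13.3518
circle(B,9.00) ∩ circle(D,9.00): a=6.6759, h=6.0359
  candidates: C₊=(5.3279,6.9877) cross=80.590; C₋=(3.4780,-4.9417) cross=-80.590
  mode - wants cross < 0 → take C=(3.4780,-4.9417) (cross=-80.590)
ex = (C−B)/|BC| = (0.6302,-0.7764); ey = (0.7764,0.6302)
P = B + -0.66·ex + 0.93·ey = (-1.8880,3.1445)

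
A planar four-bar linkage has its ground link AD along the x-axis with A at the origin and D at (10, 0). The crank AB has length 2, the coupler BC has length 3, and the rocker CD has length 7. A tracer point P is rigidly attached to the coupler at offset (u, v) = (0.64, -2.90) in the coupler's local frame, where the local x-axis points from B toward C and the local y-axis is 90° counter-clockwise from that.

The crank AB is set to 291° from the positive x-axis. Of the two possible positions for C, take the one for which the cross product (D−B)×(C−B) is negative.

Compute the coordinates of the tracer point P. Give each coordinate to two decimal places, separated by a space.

0.45 -4.82

A=(0,0), D=(10.00,0)
B = A + 2.00·(cos291°, sin291°) = (0.7167, -1.8672)
|BD| = 9.4692
circle(B,3.00) ∩ circle(D,7.00): a=2.6225, h=1.4569
  candidates: C₊=(3.0004,0.0783) cross=13.796; C₋=(3.5750,-2.7784) cross=-13.796
  mode - wants cross < 0 → take C=(3.5750,-2.7784) (cross=-13.796)
ex = (C−B)/|BC| = (0.9528,-0.3037); ey = (0.3037,0.9528)
P = B + 0.64·ex + -2.90·ey = (0.4457,-4.8245)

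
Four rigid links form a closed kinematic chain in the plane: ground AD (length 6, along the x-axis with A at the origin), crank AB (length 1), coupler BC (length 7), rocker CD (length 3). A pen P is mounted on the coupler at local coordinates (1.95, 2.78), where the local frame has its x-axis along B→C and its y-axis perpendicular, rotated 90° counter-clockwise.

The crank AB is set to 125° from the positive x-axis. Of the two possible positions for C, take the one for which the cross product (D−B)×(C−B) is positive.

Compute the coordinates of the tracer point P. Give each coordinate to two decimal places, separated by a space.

0.41 4.07

A=(0,0), D=(6.00,0)
B = A + 1.00·(cos125°, sin125°) = (-0.5736, 0.8192)
|BD| = 6.6244
circle(B,7.00) ∩ circle(D,3.00): a=6.3313, h=2.9857
  candidates: C₊=(6.0784,2.9990) cross=19.778; C₋=(5.3400,-2.9265) cross=-19.778
  mode + wants cross > 0 → take C=(6.0784,2.9990) (cross=19.778)
ex = (C−B)/|BC| = (0.9503,0.3114); ey = (-0.3114,0.9503)
P = B + 1.95·ex + 2.78·ey = (0.4138,4.0682)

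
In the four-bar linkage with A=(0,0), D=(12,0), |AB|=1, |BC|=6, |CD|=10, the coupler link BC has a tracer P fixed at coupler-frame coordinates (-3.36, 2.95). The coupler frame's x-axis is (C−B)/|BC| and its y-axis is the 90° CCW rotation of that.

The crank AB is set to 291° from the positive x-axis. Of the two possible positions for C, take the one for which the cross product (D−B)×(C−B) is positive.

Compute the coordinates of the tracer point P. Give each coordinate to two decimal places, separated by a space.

A=(0,0), D=(12.00,0)
B = A + 1.00·(cos291°, sin291°) = (0.3584, -0.9336)
|BD| = 11.6790
circle(B,6.00) ∩ circle(D,10.00): a=3.0995, h=5.1374
  candidates: C₊=(3.0373,4.4351) cross=60.000; C₋=(3.8587,-5.8068) cross=-60.000
  mode + wants cross > 0 → take C=(3.0373,4.4351) (cross=60.000)
ex = (C−B)/|BC| = (0.4465,0.8948); ey = (-0.8948,0.4465)
P = B + -3.36·ex + 2.95·ey = (-3.7815,-2.6229)

-3.78 -2.62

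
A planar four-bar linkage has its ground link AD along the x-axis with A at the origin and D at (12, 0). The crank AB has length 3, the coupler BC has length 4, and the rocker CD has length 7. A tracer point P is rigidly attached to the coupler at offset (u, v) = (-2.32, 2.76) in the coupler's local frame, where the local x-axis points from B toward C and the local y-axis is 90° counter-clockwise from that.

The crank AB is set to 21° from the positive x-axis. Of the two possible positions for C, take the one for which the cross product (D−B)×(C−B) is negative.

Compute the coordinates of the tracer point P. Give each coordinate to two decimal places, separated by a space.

A=(0,0), D=(12.00,0)
B = A + 3.00·(cos21°, sin21°) = (2.8007, 1.0751)
|BD| = 9.2619
circle(B,4.00) ∩ circle(D,7.00): a=2.8494, h=2.8073
  candidates: C₊=(5.9568,3.5326) cross=26.000; C₋=(5.3051,-2.0439) cross=-26.000
  mode - wants cross < 0 → take C=(5.3051,-2.0439) (cross=-26.000)
ex = (C−B)/|BC| = (0.6261,-0.7798); ey = (0.7798,0.6261)
P = B + -2.32·ex + 2.76·ey = (3.5004,4.6121)

3.50 4.61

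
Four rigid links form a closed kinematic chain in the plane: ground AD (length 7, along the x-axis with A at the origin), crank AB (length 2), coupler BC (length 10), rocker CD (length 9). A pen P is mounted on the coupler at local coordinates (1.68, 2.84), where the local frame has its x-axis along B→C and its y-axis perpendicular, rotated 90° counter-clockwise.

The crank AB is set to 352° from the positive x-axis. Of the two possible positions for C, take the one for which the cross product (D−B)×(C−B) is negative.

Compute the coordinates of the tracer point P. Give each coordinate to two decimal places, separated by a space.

A=(0,0), D=(7.00,0)
B = A + 2.00·(cos352°, sin352°) = (1.9805, -0.2783)
|BD| = 5.0272
circle(B,10.00) ∩ circle(D,9.00): a=4.4033, h=8.9784
  candidates: C₊=(5.8800,8.9300) cross=45.136; C₋=(6.8742,-8.9991) cross=-45.136
  mode - wants cross < 0 → take C=(6.8742,-8.9991) (cross=-45.136)
ex = (C−B)/|BC| = (0.4894,-0.8721); ey = (0.8721,0.4894)
P = B + 1.68·ex + 2.84·ey = (5.2794,-0.3536)

5.28 -0.35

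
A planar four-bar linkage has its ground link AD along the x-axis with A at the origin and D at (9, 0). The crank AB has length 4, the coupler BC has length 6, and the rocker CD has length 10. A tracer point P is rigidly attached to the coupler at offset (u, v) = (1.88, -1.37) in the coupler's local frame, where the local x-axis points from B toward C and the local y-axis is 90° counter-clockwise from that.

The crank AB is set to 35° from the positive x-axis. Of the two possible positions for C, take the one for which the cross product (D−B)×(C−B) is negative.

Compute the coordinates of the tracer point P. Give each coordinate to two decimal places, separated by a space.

1.00 1.83

A=(0,0), D=(9.00,0)
B = A + 4.00·(cos35°, sin35°) = (3.2766, 2.2943)
|BD| = 6.1661
circle(B,6.00) ∩ circle(D,10.00): a=-2.1066, h=5.6180
  candidates: C₊=(3.4116,8.2928) cross=34.641; C₋=(-0.7691,-2.1365) cross=-34.641
  mode - wants cross < 0 → take C=(-0.7691,-2.1365) (cross=-34.641)
ex = (C−B)/|BC| = (-0.6743,-0.7385); ey = (0.7385,-0.6743)
P = B + 1.88·ex + -1.37·ey = (0.9972,1.8297)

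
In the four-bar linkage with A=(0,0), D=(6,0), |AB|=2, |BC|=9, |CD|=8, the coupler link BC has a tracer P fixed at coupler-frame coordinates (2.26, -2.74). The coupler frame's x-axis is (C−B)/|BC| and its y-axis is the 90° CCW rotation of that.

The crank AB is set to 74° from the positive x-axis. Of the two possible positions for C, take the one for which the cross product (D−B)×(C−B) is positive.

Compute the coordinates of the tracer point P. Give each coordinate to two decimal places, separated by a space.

4.06 1.37

A=(0,0), D=(6.00,0)
B = A + 2.00·(cos74°, sin74°) = (0.5513, 1.9225)
|BD| = 5.7779
circle(B,9.00) ∩ circle(D,8.00): a=4.3601, h=7.8734
  candidates: C₊=(7.2827,7.8965) cross=45.492; C₋=(2.0432,-6.9530) cross=-45.492
  mode + wants cross > 0 → take C=(7.2827,7.8965) (cross=45.492)
ex = (C−B)/|BC| = (0.7479,0.6638); ey = (-0.6638,0.7479)
P = B + 2.26·ex + -2.74·ey = (4.0603,1.3733)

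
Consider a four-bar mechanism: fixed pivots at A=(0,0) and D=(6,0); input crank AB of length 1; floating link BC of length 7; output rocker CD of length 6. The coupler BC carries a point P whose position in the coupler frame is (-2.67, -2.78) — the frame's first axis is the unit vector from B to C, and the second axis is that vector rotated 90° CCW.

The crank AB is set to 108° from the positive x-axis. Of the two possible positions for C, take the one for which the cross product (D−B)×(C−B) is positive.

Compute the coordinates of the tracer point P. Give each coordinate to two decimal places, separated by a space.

-0.27 -2.90

A=(0,0), D=(6.00,0)
B = A + 1.00·(cos108°, sin108°) = (-0.3090, 0.9511)
|BD| = 6.3803
circle(B,7.00) ∩ circle(D,6.00): a=4.2089, h=5.5933
  candidates: C₊=(4.6866,5.8545) cross=35.687; C₋=(3.0191,-5.2071) cross=-35.687
  mode + wants cross > 0 → take C=(4.6866,5.8545) (cross=35.687)
ex = (C−B)/|BC| = (0.7137,0.7005); ey = (-0.7005,0.7137)
P = B + -2.67·ex + -2.78·ey = (-0.2671,-2.9032)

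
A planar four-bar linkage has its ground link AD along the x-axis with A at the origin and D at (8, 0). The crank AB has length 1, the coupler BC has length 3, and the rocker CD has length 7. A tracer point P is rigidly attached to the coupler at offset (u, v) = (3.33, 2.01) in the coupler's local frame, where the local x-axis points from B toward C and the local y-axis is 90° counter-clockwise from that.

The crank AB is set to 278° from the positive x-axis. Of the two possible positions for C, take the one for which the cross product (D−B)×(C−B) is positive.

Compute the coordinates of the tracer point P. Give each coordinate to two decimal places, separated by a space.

A=(0,0), D=(8.00,0)
B = A + 1.00·(cos278°, sin278°) = (0.1392, -0.9903)
|BD| = 7.9230
circle(B,3.00) ∩ circle(D,7.00): a=1.4372, h=2.6334
  candidates: C₊=(1.2359,1.8021) cross=20.864; C₋=(1.8942,-3.4233) cross=-20.864
  mode + wants cross > 0 → take C=(1.2359,1.8021) (cross=20.864)
ex = (C−B)/|BC| = (0.3656,0.9308); ey = (-0.9308,0.3656)
P = B + 3.33·ex + 2.01·ey = (-0.5143,2.8441)

-0.51 2.84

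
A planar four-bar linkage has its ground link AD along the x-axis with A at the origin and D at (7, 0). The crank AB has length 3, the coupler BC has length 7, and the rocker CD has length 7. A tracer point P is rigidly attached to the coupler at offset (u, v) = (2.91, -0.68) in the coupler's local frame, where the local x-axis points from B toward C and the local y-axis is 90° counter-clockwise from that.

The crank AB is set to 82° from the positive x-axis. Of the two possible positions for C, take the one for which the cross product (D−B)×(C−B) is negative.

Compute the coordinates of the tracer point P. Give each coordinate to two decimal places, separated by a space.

A=(0,0), D=(7.00,0)
B = A + 3.00·(cos82°, sin82°) = (0.4175, 2.9708)
|BD| = 7.2218
circle(B,7.00) ∩ circle(D,7.00): a=3.6109, h=5.9968
  candidates: C₊=(6.1756,6.9513) cross=43.308; C₋=(1.2419,-3.9805) cross=-43.308
  mode - wants cross < 0 → take C=(1.2419,-3.9805) (cross=-43.308)
ex = (C−B)/|BC| = (0.1178,-0.9930); ey = (0.9930,0.1178)
P = B + 2.91·ex + -0.68·ey = (0.0850,0.0010)

0.08 0.00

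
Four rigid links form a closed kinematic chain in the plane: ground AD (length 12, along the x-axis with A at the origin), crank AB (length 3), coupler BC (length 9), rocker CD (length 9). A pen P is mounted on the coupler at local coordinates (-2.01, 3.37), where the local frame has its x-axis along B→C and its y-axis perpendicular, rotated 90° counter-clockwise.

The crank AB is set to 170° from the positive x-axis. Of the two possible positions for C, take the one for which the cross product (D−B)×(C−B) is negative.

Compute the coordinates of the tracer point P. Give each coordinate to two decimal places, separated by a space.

-2.62 4.43

A=(0,0), D=(12.00,0)
B = A + 3.00·(cos170°, sin170°) = (-2.9544, 0.5209)
|BD| = 14.9635
circle(B,9.00) ∩ circle(D,9.00): a=7.4817, h=5.0023
  candidates: C₊=(4.6969,5.2598) cross=74.853; C₋=(4.3486,-4.7388) cross=-74.853
  mode - wants cross < 0 → take C=(4.3486,-4.7388) (cross=-74.853)
ex = (C−B)/|BC| = (0.8115,-0.5844); ey = (0.5844,0.8115)
P = B + -2.01·ex + 3.37·ey = (-2.6159,4.4302)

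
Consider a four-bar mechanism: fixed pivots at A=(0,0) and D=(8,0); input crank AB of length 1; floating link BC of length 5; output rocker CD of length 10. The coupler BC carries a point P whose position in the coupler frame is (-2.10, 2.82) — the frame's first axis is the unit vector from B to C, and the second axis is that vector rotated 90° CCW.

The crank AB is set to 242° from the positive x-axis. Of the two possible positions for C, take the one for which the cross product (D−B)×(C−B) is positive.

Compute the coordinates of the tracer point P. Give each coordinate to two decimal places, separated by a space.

-2.99 -3.34

A=(0,0), D=(8.00,0)
B = A + 1.00·(cos242°, sin242°) = (-0.4695, -0.8829)
|BD| = 8.5154
circle(B,5.00) ∩ circle(D,10.00): a=-0.1461, h=4.9979
  candidates: C₊=(-1.1330,4.0728) cross=42.559; C₋=(-0.0966,-5.8690) cross=-42.559
  mode + wants cross > 0 → take C=(-1.1330,4.0728) (cross=42.559)
ex = (C−B)/|BC| = (-0.1327,0.9912); ey = (-0.9912,-0.1327)
P = B + -2.10·ex + 2.82·ey = (-2.9858,-3.3386)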